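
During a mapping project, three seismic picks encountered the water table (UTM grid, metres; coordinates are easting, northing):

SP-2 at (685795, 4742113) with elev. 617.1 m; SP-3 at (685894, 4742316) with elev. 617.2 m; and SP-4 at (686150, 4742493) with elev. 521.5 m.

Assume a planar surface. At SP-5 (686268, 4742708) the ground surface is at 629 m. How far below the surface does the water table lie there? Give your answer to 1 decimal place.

Two edge vectors: SP-2→SP-3 = (99, 203, 0.1), SP-2→SP-4 = (355, 380, -95.6).
Normal n = (SP-2→SP-3) × (SP-2→SP-4) = (-19444.8, 9499.9, -34445).
So ∂z/∂easting = −n_x/n_z = −0.564517346 and ∂z/∂northing = −n_y/n_z = 0.275799100.
Intercept c from SP-2: 617.1 + 387143.17 − 1307870.50 = −920110.22.
At (686268, 4742708): z_contact = −387410.19 + 1308034.60 − 920110.22 = 514.18 m.
Depth below ground = 629 − 514.18 = 114.8 m.

114.8 m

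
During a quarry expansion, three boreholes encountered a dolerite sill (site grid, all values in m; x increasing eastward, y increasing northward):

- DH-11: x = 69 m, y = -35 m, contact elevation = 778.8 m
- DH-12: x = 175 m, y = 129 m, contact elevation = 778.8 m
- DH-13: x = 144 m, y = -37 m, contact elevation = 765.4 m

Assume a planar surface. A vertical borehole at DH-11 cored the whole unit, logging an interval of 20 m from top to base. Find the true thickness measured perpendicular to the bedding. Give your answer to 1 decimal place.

19.6 m

Two edge vectors: DH-11→DH-12 = (106, 164, 0), DH-11→DH-13 = (75, -2, -13.4).
Normal n = (DH-11→DH-12) × (DH-11→DH-13) = (-2197.6, 1420.4, -12512).
So ∂z/∂x = −n_x/n_z = −0.17564 and ∂z/∂y = −n_y/n_z = 0.11352.
|∇z| = √(a²+b²) = 0.20913, so dip δ = arctan(0.20913) = 11.81°.
True thickness = vertical thickness × cos δ = 20 × cos 11.81° = 19.6 m.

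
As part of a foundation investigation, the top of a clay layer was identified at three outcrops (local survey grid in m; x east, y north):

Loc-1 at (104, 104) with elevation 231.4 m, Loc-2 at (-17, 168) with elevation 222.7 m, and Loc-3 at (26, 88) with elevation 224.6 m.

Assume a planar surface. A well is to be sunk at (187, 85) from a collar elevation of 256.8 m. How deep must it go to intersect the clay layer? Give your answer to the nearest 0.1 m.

18.9 m

Two edge vectors: Loc-1→Loc-2 = (-121, 64, -8.7), Loc-1→Loc-3 = (-78, -16, -6.8).
Normal n = (Loc-1→Loc-2) × (Loc-1→Loc-3) = (-574.4, -144.2, 6928).
So ∂z/∂x = −n_x/n_z = 0.08291 and ∂z/∂y = −n_y/n_z = 0.02081.
Intercept c from Loc-1: 231.4 − 8.62 − 2.16 = 220.61.
At (187, 85): z_contact = 15.50 + 1.77 + 220.61 = 237.89 m.
Depth below ground = 256.8 − 237.89 = 18.9 m.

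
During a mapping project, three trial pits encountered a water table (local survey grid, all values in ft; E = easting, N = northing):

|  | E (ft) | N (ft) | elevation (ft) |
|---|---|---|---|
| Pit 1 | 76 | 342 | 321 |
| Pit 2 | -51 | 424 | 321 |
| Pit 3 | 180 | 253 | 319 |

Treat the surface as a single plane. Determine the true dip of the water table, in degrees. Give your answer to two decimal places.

6.22°

Let the plane be z = a·E + b·N + c.
Pit 2−Pit 1: −127a + 82b = 0;  Pit 3−Pit 1: 104a − 89b = −2.
Solving gives a = 0.05910, b = 0.09153.
Gradient magnitude |∇z| = √(a² + b²) = √(0.00349 + 0.00838) = 0.10895.
True dip = arctan(0.10895) = 6.22°, dipping toward SSW (azimuth ≈ 213°).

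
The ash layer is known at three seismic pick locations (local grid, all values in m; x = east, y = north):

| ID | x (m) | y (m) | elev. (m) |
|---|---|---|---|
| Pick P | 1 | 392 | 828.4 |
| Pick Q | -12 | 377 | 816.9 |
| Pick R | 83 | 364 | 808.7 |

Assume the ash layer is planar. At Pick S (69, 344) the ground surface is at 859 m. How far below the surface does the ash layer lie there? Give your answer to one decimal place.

Let the plane be z = a·x + b·y + c.
Pick Q−Pick P: −13a − 15b = −11.5;  Pick R−Pick P: 82a − 28b = −19.7.
Solving gives a = 0.01662, b = 0.75226.
Then c = 828.4 − a·1 − b·392 = 533.50.
At (69, 344): z_contact = 1.15 + 258.78 + 533.50 = 793.42 m.
Depth below ground = 859 − 793.42 = 65.6 m.

65.6 m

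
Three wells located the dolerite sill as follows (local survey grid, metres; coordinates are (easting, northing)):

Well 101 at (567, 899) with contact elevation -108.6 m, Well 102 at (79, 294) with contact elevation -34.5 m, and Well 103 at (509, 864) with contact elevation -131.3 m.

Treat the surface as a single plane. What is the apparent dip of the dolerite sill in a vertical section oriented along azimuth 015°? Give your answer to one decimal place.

Let the plane be z = a·E + b·N + c.
Well 102−Well 101: −488a − 605b = 74.1;  Well 103−Well 101: −58a − 35b = −22.7.
Solving gives a = 0.90655, b = −0.85371.
Unit vector along 015° is (sin 15°, cos 15°) = (0.2588, 0.9659).
Slope in that direction = a·(0.2588) + b·(0.9659) = −0.58999.
Apparent dip = arctan|0.58999| = 30.5° (true dip is 51.2°, so apparent ≤ true as expected).

30.5°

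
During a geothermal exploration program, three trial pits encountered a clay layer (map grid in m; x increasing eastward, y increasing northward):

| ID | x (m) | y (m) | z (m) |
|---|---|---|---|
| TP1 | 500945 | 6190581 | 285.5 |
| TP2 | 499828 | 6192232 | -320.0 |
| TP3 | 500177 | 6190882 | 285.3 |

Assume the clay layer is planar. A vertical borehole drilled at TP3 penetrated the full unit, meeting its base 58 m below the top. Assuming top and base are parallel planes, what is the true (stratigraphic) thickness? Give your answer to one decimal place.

51.1 m

Let the plane be z = a·x + b·y + c.
TP2−TP1: −1117a + 1651b = −605.5;  TP3−TP1: −768a + 301b = −0.2.
Solving gives a = −0.19525, b = −0.49885.
|∇z| = √(a²+b²) = 0.53570, so dip δ = arctan(0.53570) = 28.18°.
True thickness = vertical thickness × cos δ = 58 × cos 28.18° = 51.1 m.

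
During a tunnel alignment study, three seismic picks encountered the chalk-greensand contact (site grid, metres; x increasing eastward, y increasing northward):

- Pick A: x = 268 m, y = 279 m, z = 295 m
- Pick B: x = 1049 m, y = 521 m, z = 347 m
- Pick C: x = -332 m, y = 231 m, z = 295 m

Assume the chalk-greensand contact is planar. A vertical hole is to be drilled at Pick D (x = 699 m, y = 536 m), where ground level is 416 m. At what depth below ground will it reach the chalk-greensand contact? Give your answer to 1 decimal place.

56.5 m

Two edge vectors: Pick A→Pick B = (781, 242, 52), Pick A→Pick C = (-600, -48, 0).
Normal n = (Pick A→Pick B) × (Pick A→Pick C) = (2496, -31200, 107712).
So ∂z/∂x = −n_x/n_z = −0.023173 and ∂z/∂y = −n_y/n_z = 0.289661.
Intercept c from Pick A: 295 + 6.21 − 80.82 = 220.39.
At (699, 536): z_contact = −16.20 + 155.26 + 220.39 = 359.46 m.
Depth below ground = 416 − 359.46 = 56.5 m.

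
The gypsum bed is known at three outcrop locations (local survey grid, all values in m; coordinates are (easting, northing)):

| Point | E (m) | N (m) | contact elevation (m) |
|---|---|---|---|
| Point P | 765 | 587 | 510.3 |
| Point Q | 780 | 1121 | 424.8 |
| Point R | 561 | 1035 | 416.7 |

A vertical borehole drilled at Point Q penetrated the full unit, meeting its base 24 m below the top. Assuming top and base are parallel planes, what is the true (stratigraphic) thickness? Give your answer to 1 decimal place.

Let the plane be z = a·E + b·N + c.
Point Q−Point P: 15a + 534b = −85.5;  Point R−Point P: −204a + 448b = −93.6.
Solving gives a = 0.10098, b = −0.16295.
|∇z| = √(a²+b²) = 0.19170, so dip δ = arctan(0.19170) = 10.85°.
True thickness = vertical thickness × cos δ = 24 × cos 10.85° = 23.6 m.

23.6 m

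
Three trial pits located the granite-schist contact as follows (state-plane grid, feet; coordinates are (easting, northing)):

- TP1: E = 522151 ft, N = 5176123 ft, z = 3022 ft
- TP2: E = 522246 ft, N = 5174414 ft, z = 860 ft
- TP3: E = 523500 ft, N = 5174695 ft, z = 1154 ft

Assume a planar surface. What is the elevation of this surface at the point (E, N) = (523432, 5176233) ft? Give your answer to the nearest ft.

3099 ft

Two edge vectors: TP1→TP2 = (95, -1709, -2162), TP1→TP3 = (1349, -1428, -1868).
Normal n = (TP1→TP2) × (TP1→TP3) = (105076, -2739078, 2169781).
So ∂z/∂E = −n_x/n_z = −0.04842701 and ∂z/∂N = −n_y/n_z = 1.26237533.
Intercept c from TP1: 3022 + 25286.21 − 6534209.97 = −6505901.76.
At (523432, 5176233): z = −25348.2 + 6534348.8 − 6505901.76 = 3098.8 ft.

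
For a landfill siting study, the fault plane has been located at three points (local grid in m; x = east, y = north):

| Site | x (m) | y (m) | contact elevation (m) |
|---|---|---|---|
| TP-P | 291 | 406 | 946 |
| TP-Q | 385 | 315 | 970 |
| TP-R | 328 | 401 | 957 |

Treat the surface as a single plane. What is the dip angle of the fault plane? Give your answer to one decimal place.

Two edge vectors: TP-P→TP-Q = (94, -91, 24), TP-P→TP-R = (37, -5, 11).
Normal n = (TP-P→TP-Q) × (TP-P→TP-R) = (-881, -146, 2897).
So ∂z/∂x = −n_x/n_z = 0.30411 and ∂z/∂y = −n_y/n_z = 0.05040.
Gradient magnitude |∇z| = √(a² + b²) = √(0.09248 + 0.00254) = 0.30826.
True dip = arctan(0.30826) = 17.1°, dipping toward W (azimuth ≈ 261°).

17.1°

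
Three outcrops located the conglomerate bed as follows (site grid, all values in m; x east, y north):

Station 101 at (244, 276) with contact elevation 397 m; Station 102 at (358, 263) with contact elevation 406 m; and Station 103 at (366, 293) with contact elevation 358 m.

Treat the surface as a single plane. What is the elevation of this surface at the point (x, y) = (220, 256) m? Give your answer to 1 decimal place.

430.9 m

Let the plane be z = a·x + b·y + c.
Station 102−Station 101: 114a − 13b = 9;  Station 103−Station 101: 122a + 17b = −39.
Solving gives a = −0.10045, b = −1.57321.
Then c = 397 − a·244 − b·276 = 855.72.
At (220, 256): z = −22.1 − 402.7 + 855.72 = 430.9 m.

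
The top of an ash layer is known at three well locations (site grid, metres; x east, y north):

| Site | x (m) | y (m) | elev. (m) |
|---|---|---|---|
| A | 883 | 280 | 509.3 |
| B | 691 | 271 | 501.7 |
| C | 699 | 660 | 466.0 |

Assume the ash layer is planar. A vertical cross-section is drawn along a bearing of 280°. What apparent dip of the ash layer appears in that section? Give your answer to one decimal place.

Two edge vectors: A→B = (-192, -9, -7.6), A→C = (-184, 380, -43.3).
Normal n = (A→B) × (A→C) = (3277.7, -6915.2, -74616).
So ∂z/∂x = −n_x/n_z = 0.04393 and ∂z/∂y = −n_y/n_z = −0.09268.
Unit vector along 280° is (sin 280°, cos 280°) = (-0.9848, 0.1736).
Slope in that direction = a·(-0.9848) + b·(0.1736) = −0.05935.
Apparent dip = arctan|0.05935| = 3.4° (true dip is 5.9°, so apparent ≤ true as expected).

3.4°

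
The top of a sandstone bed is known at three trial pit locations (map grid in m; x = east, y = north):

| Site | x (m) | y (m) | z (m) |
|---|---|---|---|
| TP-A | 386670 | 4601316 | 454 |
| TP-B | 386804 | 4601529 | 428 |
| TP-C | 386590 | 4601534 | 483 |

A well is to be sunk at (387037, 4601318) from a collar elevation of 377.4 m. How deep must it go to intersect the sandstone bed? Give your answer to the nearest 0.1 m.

Let the plane be z = a·x + b·y + c.
TP-B−TP-A: 134a + 213b = −26;  TP-C−TP-A: −80a + 218b = 29.
Solving gives a = −0.256097034, b = 0.039046960.
Then c = 454 − a·386670 − b·4601316 = −80188.36.
At (387037, 4601318): z_contact = −99119.03 + 179667.48 − 80188.36 = 360.09 m.
Depth below ground = 377.4 − 360.09 = 17.3 m.

17.3 m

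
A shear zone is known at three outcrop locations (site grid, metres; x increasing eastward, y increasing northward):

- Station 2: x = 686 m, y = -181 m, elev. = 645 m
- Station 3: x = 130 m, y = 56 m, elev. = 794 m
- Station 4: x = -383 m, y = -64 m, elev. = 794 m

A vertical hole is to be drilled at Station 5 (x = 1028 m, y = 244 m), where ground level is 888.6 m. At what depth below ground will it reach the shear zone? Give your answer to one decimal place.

103.6 m

Let the plane be z = a·x + b·y + c.
Station 3−Station 2: −556a + 237b = 149;  Station 4−Station 2: −1069a + 117b = 149.
Solving gives a = −0.094954, b = 0.405930.
Then c = 645 − a·686 − b·-181 = 783.61.
At (1028, 244): z_contact = −97.61 + 99.05 + 783.61 = 785.05 m.
Depth below ground = 888.6 − 785.05 = 103.6 m.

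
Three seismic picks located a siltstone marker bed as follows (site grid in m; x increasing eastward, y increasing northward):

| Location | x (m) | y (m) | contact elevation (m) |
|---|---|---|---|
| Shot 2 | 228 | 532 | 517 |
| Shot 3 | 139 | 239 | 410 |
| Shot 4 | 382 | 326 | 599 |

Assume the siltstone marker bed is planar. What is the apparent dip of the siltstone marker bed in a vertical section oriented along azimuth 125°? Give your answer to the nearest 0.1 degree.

27.1°

Let the plane be z = a·x + b·y + c.
Shot 3−Shot 2: −89a − 293b = −107;  Shot 4−Shot 2: 154a − 206b = 82.
Solving gives a = 0.72598, b = 0.14467.
Unit vector along 125° is (sin 125°, cos 125°) = (0.8192, -0.5736).
Slope in that direction = a·(0.8192) + b·(-0.5736) = 0.51171.
Apparent dip = arctan|0.51171| = 27.1° (true dip is 36.5°, so apparent ≤ true as expected).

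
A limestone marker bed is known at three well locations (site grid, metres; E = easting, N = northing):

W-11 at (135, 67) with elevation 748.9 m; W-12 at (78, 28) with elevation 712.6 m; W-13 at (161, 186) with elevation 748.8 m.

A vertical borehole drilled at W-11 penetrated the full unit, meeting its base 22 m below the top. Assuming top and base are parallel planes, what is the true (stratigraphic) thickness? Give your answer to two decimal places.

Two edge vectors: W-11→W-12 = (-57, -39, -36.3), W-11→W-13 = (26, 119, -0.1).
Normal n = (W-11→W-12) × (W-11→W-13) = (4323.6, -949.5, -5769).
So ∂z/∂E = −n_x/n_z = 0.74945 and ∂z/∂N = −n_y/n_z = −0.16459.
|∇z| = √(a²+b²) = 0.76731, so dip δ = arctan(0.76731) = 37.50°.
True thickness = vertical thickness × cos δ = 22 × cos 37.50° = 17.45 m.

17.45 m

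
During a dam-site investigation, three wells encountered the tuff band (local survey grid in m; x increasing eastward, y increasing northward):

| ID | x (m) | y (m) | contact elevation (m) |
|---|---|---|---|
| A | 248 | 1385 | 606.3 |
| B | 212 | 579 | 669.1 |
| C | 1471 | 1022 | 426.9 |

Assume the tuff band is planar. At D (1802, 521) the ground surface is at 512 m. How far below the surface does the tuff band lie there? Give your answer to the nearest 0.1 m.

Two edge vectors: A→B = (-36, -806, 62.8), A→C = (1223, -363, -179.4).
Normal n = (A→B) × (A→C) = (167392.8, 70346, 998806).
So ∂z/∂x = −n_x/n_z = −0.167593 and ∂z/∂y = −n_y/n_z = −0.070430.
Intercept c from A: 606.3 + 41.56 + 97.55 = 745.41.
At (1802, 521): z_contact = −302.00 − 36.69 + 745.41 = 406.71 m.
Depth below ground = 512 − 406.71 = 105.3 m.

105.3 m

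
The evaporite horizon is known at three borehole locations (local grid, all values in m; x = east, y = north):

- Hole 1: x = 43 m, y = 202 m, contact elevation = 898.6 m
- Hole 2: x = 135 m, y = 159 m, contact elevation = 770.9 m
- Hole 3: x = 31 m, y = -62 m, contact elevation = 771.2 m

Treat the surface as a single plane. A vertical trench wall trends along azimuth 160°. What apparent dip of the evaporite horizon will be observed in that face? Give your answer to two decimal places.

Let the plane be z = a·x + b·y + c.
Hole 2−Hole 1: 92a − 43b = −127.7;  Hole 3−Hole 1: −12a − 264b = −127.4.
Solving gives a = −1.13831, b = 0.53432.
Unit vector along 160° is (sin 160°, cos 160°) = (0.3420, -0.9397).
Slope in that direction = a·(0.3420) + b·(-0.9397) = −0.89142.
Apparent dip = arctan|0.89142| = 41.71° (true dip is 51.5°, so apparent ≤ true as expected).

41.71°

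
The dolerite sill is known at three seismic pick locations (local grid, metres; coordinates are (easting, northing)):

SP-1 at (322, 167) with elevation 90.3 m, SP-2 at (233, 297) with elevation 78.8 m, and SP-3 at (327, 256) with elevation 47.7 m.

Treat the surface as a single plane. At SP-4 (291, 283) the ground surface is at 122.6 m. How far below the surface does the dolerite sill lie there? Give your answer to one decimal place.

68.1 m

Let the plane be z = a·E + b·N + c.
SP-2−SP-1: −89a + 130b = −11.5;  SP-3−SP-1: 5a + 89b = −42.6.
Solving gives a = −0.52672, b = −0.44906.
Then c = 90.3 − a·322 − b·167 = 334.90.
At (291, 283): z_contact = −153.27 − 127.08 + 334.90 = 54.54 m.
Depth below ground = 122.6 − 54.54 = 68.1 m.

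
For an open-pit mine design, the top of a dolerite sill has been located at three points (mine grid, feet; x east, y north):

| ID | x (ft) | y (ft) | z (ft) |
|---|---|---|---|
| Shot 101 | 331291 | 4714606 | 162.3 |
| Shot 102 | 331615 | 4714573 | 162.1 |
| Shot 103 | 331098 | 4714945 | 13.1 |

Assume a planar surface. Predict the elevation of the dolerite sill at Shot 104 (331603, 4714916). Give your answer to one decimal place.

Two edge vectors: Shot 101→Shot 102 = (324, -33, -0.2), Shot 101→Shot 103 = (-193, 339, -149.2).
Normal n = (Shot 101→Shot 102) × (Shot 101→Shot 103) = (4991.4, 48379.4, 103467).
So ∂z/∂x = −n_x/n_z = −0.048241468 and ∂z/∂y = −n_y/n_z = −0.467582901.
Intercept c from Shot 101: 162.3 + 15981.96 + 2204469.15 = 2220613.41.
At (331603, 4714916): z = −15997.0 − 2204614.1 + 2220613.41 = 2.3 ft.

2.3 ft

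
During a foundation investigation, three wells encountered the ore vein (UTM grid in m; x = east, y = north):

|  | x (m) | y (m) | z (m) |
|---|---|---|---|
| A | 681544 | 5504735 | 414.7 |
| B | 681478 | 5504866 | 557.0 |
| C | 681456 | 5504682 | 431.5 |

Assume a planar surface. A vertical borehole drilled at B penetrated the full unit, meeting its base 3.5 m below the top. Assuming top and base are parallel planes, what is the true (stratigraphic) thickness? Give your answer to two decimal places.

Let the plane be z = a·x + b·y + c.
B−A: −66a + 131b = 142.3;  C−A: −88a − 53b = 16.8.
Solving gives a = −0.64839, b = 0.75959.
|∇z| = √(a²+b²) = 0.99869, so dip δ = arctan(0.99869) = 44.96°.
True thickness = vertical thickness × cos δ = 3.5 × cos 44.96° = 2.48 m.

2.48 m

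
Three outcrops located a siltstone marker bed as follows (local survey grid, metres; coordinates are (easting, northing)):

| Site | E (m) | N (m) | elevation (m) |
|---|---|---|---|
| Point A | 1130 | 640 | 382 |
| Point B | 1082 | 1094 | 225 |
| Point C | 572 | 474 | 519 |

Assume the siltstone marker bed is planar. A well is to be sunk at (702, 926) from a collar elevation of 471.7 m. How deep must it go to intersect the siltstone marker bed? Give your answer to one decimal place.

Two edge vectors: Point A→Point B = (-48, 454, -157), Point A→Point C = (-558, -166, 137).
Normal n = (Point A→Point B) × (Point A→Point C) = (36136, 94182, 261300).
So ∂z/∂E = −n_x/n_z = −0.138293 and ∂z/∂N = −n_y/n_z = −0.360436.
Intercept c from Point A: 382 + 156.27 + 230.68 = 768.95.
At (702, 926): z_contact = −97.08 − 333.76 + 768.95 = 338.10 m.
Depth below ground = 471.7 − 338.10 = 133.6 m.

133.6 m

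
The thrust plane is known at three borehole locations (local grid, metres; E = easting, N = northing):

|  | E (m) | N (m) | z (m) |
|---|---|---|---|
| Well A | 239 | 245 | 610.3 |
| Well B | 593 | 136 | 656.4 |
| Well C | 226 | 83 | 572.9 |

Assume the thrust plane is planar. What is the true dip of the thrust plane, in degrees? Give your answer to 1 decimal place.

Let the plane be z = a·E + b·N + c.
Well B−Well A: 354a − 109b = 46.1;  Well C−Well A: −13a − 162b = −37.4.
Solving gives a = 0.19646, b = 0.21510.
Gradient magnitude |∇z| = √(a² + b²) = √(0.03860 + 0.04627) = 0.29131.
True dip = arctan(0.29131) = 16.2°, dipping toward SW (azimuth ≈ 222°).

16.2°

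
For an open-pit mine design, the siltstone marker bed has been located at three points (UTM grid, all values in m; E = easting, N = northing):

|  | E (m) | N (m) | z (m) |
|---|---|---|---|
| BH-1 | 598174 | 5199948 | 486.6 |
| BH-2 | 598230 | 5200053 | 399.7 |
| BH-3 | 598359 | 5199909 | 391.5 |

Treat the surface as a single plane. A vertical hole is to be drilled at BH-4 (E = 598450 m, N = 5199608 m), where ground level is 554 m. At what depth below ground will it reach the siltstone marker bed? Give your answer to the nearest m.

69 m

Let the plane be z = a·E + b·N + c.
BH-2−BH-1: 56a + 105b = −86.9;  BH-3−BH-1: 185a − 39b = −95.1.
Solving gives a = −0.61893655, b = −0.49751955.
Then c = 486.6 − a·598174 − b·5199948 = 2957794.15.
At (598450, 5199608): z_contact = −370402.6 − 2586906.6 + 2957794.15 = 484.9 m.
Depth below ground = 554 − 484.9 = 69 m.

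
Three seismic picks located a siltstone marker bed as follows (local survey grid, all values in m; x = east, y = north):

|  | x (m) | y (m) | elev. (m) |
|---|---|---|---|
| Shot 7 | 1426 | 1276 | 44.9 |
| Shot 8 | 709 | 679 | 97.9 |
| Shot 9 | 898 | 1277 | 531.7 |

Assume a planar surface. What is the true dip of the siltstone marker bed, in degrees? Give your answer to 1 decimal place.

53.9°

Two edge vectors: Shot 7→Shot 8 = (-717, -597, 53), Shot 7→Shot 9 = (-528, 1, 486.8).
Normal n = (Shot 7→Shot 8) × (Shot 7→Shot 9) = (-290672.6, 321051.6, -315933).
So ∂z/∂x = −n_x/n_z = −0.92005 and ∂z/∂y = −n_y/n_z = 1.01620.
Gradient magnitude |∇z| = √(a² + b²) = √(0.84648 + 1.03267) = 1.37082.
True dip = arctan(1.37082) = 53.9°, dipping toward SE (azimuth ≈ 138°).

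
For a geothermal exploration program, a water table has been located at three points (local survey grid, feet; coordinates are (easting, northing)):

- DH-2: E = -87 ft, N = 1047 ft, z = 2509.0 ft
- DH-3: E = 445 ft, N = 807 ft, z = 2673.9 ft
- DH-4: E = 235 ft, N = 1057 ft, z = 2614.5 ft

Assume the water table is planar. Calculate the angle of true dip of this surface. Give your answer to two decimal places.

18.19°

Let the plane be z = a·E + b·N + c.
DH-3−DH-2: 532a − 240b = 164.9;  DH-4−DH-2: 322a + 10b = 105.5.
Solving gives a = 0.32650, b = 0.03666.
Gradient magnitude |∇z| = √(a² + b²) = √(0.10660 + 0.00134) = 0.32855.
True dip = arctan(0.32855) = 18.19°, dipping toward W (azimuth ≈ 264°).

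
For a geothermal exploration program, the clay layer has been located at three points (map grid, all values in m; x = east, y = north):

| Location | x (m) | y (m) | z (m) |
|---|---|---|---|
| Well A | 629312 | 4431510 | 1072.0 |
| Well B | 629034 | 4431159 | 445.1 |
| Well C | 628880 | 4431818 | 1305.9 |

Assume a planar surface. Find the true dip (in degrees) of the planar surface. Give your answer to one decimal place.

56.1°

Two edge vectors: Well A→Well B = (-278, -351, -626.9), Well A→Well C = (-432, 308, 233.9).
Normal n = (Well A→Well B) × (Well A→Well C) = (110986.3, 335845, -237256).
So ∂z/∂x = −n_x/n_z = 0.46779 and ∂z/∂y = −n_y/n_z = 1.41554.
Gradient magnitude |∇z| = √(a² + b²) = √(0.21883 + 2.00375) = 1.49083.
True dip = arctan(1.49083) = 56.1°, dipping toward SSW (azimuth ≈ 198°).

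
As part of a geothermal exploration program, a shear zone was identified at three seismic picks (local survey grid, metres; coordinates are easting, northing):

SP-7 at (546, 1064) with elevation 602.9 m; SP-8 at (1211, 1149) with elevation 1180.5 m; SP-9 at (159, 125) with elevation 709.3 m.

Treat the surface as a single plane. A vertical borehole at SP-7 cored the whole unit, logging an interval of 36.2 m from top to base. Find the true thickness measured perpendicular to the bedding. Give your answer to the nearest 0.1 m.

Two edge vectors: SP-7→SP-8 = (665, 85, 577.6), SP-7→SP-9 = (-387, -939, 106.4).
Normal n = (SP-7→SP-8) × (SP-7→SP-9) = (551410.4, -294287.2, -591540).
So ∂z/∂easting = −n_x/n_z = 0.93216 and ∂z/∂northing = −n_y/n_z = −0.49749.
|∇z| = √(a²+b²) = 1.05661, so dip δ = arctan(1.05661) = 46.58°.
True thickness = vertical thickness × cos δ = 36.2 × cos 46.58° = 24.9 m.

24.9 m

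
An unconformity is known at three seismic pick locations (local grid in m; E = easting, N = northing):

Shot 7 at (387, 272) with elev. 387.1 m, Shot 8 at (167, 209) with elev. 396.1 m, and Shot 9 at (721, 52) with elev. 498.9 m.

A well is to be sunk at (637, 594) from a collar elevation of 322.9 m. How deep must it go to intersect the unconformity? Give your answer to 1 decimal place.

Two edge vectors: Shot 7→Shot 8 = (-220, -63, 9), Shot 7→Shot 9 = (334, -220, 111.8).
Normal n = (Shot 7→Shot 8) × (Shot 7→Shot 9) = (-5063.4, 27602, 69442).
So ∂z/∂E = −n_x/n_z = 0.07292 and ∂z/∂N = −n_y/n_z = −0.39748.
Intercept c from Shot 7: 387.1 − 28.22 + 108.12 = 467.00.
At (637, 594): z_contact = 46.45 − 236.10 + 467.00 = 277.34 m.
Depth below ground = 322.9 − 277.34 = 45.6 m.

45.6 m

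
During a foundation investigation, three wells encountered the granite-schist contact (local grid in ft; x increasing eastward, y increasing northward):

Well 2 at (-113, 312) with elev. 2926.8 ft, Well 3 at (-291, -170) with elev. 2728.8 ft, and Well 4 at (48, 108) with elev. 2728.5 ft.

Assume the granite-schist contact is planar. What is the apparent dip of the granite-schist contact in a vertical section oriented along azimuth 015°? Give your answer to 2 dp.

23.95°

Let the plane be z = a·x + b·y + c.
Well 3−Well 2: −178a − 482b = −198;  Well 4−Well 2: 161a − 204b = −198.3.
Solving gives a = −0.48448, b = 0.58970.
Unit vector along 015° is (sin 15°, cos 15°) = (0.2588, 0.9659).
Slope in that direction = a·(0.2588) + b·(0.9659) = 0.44422.
Apparent dip = arctan|0.44422| = 23.95° (true dip is 37.4°, so apparent ≤ true as expected).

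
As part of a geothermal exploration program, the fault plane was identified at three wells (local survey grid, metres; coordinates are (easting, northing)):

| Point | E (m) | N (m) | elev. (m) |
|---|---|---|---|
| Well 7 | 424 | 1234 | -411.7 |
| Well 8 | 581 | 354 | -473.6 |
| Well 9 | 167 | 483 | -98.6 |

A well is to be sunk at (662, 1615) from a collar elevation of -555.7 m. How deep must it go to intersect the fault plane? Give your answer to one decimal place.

115.6 m

Two edge vectors: Well 7→Well 8 = (157, -880, -61.9), Well 7→Well 9 = (-257, -751, 313.1).
Normal n = (Well 7→Well 8) × (Well 7→Well 9) = (-322014.9, -33248.4, -344067).
So ∂z/∂E = −n_x/n_z = −0.935908 and ∂z/∂N = −n_y/n_z = −0.096634.
Intercept c from Well 7: -411.7 + 396.82 + 119.25 = 104.37.
At (662, 1615): z_contact = −619.57 − 156.06 + 104.37 = -671.26 m.
Depth below ground = -555.7 − (-671.26) = 115.6 m.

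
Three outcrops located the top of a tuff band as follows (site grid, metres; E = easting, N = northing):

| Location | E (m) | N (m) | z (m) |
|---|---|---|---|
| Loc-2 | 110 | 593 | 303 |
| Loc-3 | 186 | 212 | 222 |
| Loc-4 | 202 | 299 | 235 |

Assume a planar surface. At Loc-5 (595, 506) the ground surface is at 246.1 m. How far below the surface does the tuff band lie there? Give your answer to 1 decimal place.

Two edge vectors: Loc-2→Loc-3 = (76, -381, -81), Loc-2→Loc-4 = (92, -294, -68).
Normal n = (Loc-2→Loc-3) × (Loc-2→Loc-4) = (2094, -2284, 12708).
So ∂z/∂E = −n_x/n_z = −0.16478 and ∂z/∂N = −n_y/n_z = 0.17973.
Intercept c from Loc-2: 303 + 18.13 − 106.58 = 214.55.
At (595, 506): z_contact = −98.04 + 90.94 + 214.55 = 207.45 m.
Depth below ground = 246.1 − 207.45 = 38.7 m.

38.7 m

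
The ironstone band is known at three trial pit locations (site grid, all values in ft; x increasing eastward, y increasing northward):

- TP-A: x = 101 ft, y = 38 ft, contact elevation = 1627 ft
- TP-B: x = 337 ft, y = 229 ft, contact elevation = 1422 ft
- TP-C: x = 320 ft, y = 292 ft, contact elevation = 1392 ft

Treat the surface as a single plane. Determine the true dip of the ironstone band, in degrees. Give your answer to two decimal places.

35.20°

Let the plane be z = a·x + b·y + c.
TP-B−TP-A: 236a + 191b = −205;  TP-C−TP-A: 219a + 254b = −235.
Solving gives a = −0.39663, b = −0.58322.
Gradient magnitude |∇z| = √(a² + b²) = √(0.15732 + 0.34014) = 0.70531.
True dip = arctan(0.70531) = 35.20°, dipping toward NE (azimuth ≈ 034°).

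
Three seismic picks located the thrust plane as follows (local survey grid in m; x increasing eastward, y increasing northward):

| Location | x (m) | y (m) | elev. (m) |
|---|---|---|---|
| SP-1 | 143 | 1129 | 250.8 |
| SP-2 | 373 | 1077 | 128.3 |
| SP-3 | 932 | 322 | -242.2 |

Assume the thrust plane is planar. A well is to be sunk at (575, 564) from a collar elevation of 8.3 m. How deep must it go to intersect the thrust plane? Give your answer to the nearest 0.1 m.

Let the plane be z = a·x + b·y + c.
SP-2−SP-1: 230a − 52b = −122.5;  SP-3−SP-1: 789a − 807b = −493.
Solving gives a = −0.506436, b = 0.115765.
Then c = 250.8 − a·143 − b·1129 = 192.52.
At (575, 564): z_contact = −291.20 + 65.29 + 192.52 = -33.39 m.
Depth below ground = 8.3 − (-33.39) = 41.7 m.

41.7 m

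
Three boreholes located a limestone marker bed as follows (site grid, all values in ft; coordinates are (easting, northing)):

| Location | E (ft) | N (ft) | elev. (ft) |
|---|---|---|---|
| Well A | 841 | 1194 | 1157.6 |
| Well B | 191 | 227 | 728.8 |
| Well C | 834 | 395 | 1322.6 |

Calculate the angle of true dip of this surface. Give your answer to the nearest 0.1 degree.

45.1°

Let the plane be z = a·E + b·N + c.
Well B−Well A: −650a − 967b = −428.8;  Well C−Well A: −7a − 799b = 165.
Solving gives a = 0.97968, b = −0.21509.
Gradient magnitude |∇z| = √(a² + b²) = √(0.95978 + 0.04626) = 1.00302.
True dip = arctan(1.00302) = 45.1°, dipping toward WNW (azimuth ≈ 282°).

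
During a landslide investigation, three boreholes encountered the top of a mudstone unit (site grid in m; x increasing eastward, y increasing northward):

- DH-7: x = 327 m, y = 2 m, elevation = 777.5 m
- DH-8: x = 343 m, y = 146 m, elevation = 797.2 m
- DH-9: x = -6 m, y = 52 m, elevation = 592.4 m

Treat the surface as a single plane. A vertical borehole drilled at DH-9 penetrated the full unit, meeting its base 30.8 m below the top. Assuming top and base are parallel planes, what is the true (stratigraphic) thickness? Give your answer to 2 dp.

Let the plane be z = a·x + b·y + c.
DH-8−DH-7: 16a + 144b = 19.7;  DH-9−DH-7: −333a + 50b = −185.1.
Solving gives a = 0.56694, b = 0.07381.
|∇z| = √(a²+b²) = 0.57172, so dip δ = arctan(0.57172) = 29.76°.
True thickness = vertical thickness × cos δ = 30.8 × cos 29.76° = 26.74 m.

26.74 m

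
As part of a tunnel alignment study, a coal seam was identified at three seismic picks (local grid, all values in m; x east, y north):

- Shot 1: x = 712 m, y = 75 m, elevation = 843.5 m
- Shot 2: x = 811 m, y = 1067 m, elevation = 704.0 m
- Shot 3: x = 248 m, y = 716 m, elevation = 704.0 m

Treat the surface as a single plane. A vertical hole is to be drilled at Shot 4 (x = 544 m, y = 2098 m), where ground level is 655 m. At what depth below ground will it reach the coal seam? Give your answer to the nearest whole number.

Two edge vectors: Shot 1→Shot 2 = (99, 992, -139.5), Shot 1→Shot 3 = (-464, 641, -139.5).
Normal n = (Shot 1→Shot 2) × (Shot 1→Shot 3) = (-48964.5, 78538.5, 523747).
So ∂z/∂x = −n_x/n_z = 0.09349 and ∂z/∂y = −n_y/n_z = −0.14996.
Intercept c from Shot 1: 843.5 − 66.56 + 11.25 = 788.18.
At (544, 2098): z_contact = 50.9 − 314.6 + 788.18 = 524.4 m.
Depth below ground = 655 − 524.4 = 131 m.

131 m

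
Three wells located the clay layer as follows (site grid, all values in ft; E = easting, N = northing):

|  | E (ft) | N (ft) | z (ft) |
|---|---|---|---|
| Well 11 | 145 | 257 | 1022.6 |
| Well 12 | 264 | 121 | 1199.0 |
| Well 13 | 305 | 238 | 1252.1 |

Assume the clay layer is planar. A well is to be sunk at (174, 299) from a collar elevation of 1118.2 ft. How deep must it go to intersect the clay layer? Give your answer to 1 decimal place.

56.1 ft

Two edge vectors: Well 11→Well 12 = (119, -136, 176.4), Well 11→Well 13 = (160, -19, 229.5).
Normal n = (Well 11→Well 12) × (Well 11→Well 13) = (-27860.4, 913.5, 19499).
So ∂z/∂E = −n_x/n_z = 1.42881 and ∂z/∂N = −n_y/n_z = −0.04685.
Intercept c from Well 11: 1022.6 − 207.18 + 12.04 = 827.46.
At (174, 299): z_contact = 248.61 − 14.01 + 827.46 = 1062.07 ft.
Depth below ground = 1118.2 − 1062.07 = 56.1 ft.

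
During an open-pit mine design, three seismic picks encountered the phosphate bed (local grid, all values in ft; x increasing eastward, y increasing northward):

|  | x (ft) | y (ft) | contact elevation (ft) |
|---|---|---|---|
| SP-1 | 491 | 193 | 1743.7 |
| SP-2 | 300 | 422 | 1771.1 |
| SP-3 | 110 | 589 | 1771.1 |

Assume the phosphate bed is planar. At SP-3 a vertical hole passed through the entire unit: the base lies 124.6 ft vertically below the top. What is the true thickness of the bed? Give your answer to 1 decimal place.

Two edge vectors: SP-1→SP-2 = (-191, 229, 27.4), SP-1→SP-3 = (-381, 396, 27.4).
Normal n = (SP-1→SP-2) × (SP-1→SP-3) = (-4575.8, -5206, 11613).
So ∂z/∂x = −n_x/n_z = 0.39402 and ∂z/∂y = −n_y/n_z = 0.44829.
|∇z| = √(a²+b²) = 0.59684, so dip δ = arctan(0.59684) = 30.83°.
True thickness = vertical thickness × cos δ = 124.6 × cos 30.83° = 107.0 ft.

107.0 ft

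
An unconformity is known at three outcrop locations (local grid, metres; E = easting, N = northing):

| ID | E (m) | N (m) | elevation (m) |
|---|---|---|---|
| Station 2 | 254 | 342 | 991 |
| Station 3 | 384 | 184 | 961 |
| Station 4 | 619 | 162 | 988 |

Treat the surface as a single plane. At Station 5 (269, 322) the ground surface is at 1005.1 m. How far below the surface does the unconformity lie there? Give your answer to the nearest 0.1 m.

18.1 m

Let the plane be z = a·E + b·N + c.
Station 3−Station 2: 130a − 158b = −30;  Station 4−Station 2: 365a − 180b = −3.
Solving gives a = 0.14374, b = 0.30814.
Then c = 991 − a·254 − b·342 = 849.11.
At (269, 322): z_contact = 38.67 + 99.22 + 849.11 = 986.99 m.
Depth below ground = 1005.1 − 986.99 = 18.1 m.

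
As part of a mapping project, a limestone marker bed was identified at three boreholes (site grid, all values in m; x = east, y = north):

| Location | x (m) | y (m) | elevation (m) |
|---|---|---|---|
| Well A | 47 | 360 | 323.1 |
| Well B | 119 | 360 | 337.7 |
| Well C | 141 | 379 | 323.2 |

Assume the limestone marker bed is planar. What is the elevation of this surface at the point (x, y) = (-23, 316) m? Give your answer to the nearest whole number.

353 m

Two edge vectors: Well A→Well B = (72, 0, 14.6), Well A→Well C = (94, 19, 0.1).
Normal n = (Well A→Well B) × (Well A→Well C) = (-277.4, 1365.2, 1368).
So ∂z/∂x = −n_x/n_z = 0.20278 and ∂z/∂y = −n_y/n_z = −0.99795.
Intercept c from Well A: 323.1 − 9.53 + 359.26 = 672.83.
At (-23, 316): z = −4.7 − 315.4 + 672.83 = 352.8 m.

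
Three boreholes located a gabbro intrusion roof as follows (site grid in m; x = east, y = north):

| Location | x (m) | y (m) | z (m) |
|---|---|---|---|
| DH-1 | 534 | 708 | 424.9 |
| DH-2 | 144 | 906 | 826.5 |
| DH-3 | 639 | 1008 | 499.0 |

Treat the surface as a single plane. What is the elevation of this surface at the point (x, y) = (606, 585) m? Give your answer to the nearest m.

306 m

Two edge vectors: DH-1→DH-2 = (-390, 198, 401.6), DH-1→DH-3 = (105, 300, 74.1).
Normal n = (DH-1→DH-2) × (DH-1→DH-3) = (-105808.2, 71067, -137790).
So ∂z/∂x = −n_x/n_z = −0.76789 and ∂z/∂y = −n_y/n_z = 0.51576.
Intercept c from DH-1: 424.9 + 410.06 − 365.16 = 469.80.
At (606, 585): z = −465.3 + 301.7 + 469.80 = 306.2 m.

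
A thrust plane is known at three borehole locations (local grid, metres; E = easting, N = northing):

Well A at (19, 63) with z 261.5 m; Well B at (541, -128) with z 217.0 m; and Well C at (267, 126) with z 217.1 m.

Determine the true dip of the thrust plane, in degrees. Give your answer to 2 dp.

Two edge vectors: Well A→Well B = (522, -191, -44.5), Well A→Well C = (248, 63, -44.4).
Normal n = (Well A→Well B) × (Well A→Well C) = (11283.9, 12140.8, 80254).
So ∂z/∂E = −n_x/n_z = −0.14060 and ∂z/∂N = −n_y/n_z = −0.15128.
Gradient magnitude |∇z| = √(a² + b²) = √(0.01977 + 0.02289) = 0.20653.
True dip = arctan(0.20653) = 11.67°, dipping toward NE (azimuth ≈ 043°).

11.67°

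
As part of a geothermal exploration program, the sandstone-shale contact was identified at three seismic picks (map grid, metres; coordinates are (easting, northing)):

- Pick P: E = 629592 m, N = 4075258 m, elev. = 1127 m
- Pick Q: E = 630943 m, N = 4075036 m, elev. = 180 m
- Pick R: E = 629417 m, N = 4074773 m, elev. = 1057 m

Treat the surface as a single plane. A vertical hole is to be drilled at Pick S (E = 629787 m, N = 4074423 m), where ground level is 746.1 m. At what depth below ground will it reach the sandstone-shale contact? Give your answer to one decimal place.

Two edge vectors: Pick P→Pick Q = (1351, -222, -947), Pick P→Pick R = (-175, -485, -70).
Normal n = (Pick P→Pick Q) × (Pick P→Pick R) = (-443755, 260295, -694085).
So ∂z/∂E = −n_x/n_z = −0.639338121 and ∂z/∂N = −n_y/n_z = 0.375018910.
Intercept c from Pick P: 1127 + 402522.17 − 1528298.81 = −1124649.65.
At (629787, 4074423): z_contact = −402646.84 + 1527985.67 − 1124649.65 = 689.19 m.
Depth below ground = 746.1 − 689.19 = 56.9 m.

56.9 m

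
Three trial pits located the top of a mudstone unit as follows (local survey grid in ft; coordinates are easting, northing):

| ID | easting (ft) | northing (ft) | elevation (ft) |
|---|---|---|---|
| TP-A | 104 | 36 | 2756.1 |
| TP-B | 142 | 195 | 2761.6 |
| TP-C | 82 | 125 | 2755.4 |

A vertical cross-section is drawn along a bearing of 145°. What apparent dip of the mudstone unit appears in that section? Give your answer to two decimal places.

2.22°

Two edge vectors: TP-A→TP-B = (38, 159, 5.5), TP-A→TP-C = (-22, 89, -0.7).
Normal n = (TP-A→TP-B) × (TP-A→TP-C) = (-600.8, -94.4, 6880).
So ∂z/∂easting = −n_x/n_z = 0.08733 and ∂z/∂northing = −n_y/n_z = 0.01372.
Unit vector along 145° is (sin 145°, cos 145°) = (0.5736, -0.8192).
Slope in that direction = a·(0.5736) + b·(-0.8192) = 0.03885.
Apparent dip = arctan|0.03885| = 2.22° (true dip is 5.1°, so apparent ≤ true as expected).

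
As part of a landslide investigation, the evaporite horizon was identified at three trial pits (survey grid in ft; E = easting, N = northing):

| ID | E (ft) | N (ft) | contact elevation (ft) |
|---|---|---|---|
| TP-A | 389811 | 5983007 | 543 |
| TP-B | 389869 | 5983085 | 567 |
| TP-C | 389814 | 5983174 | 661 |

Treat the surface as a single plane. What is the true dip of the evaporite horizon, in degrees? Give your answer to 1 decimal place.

Two edge vectors: TP-A→TP-B = (58, 78, 24), TP-A→TP-C = (3, 167, 118).
Normal n = (TP-A→TP-B) × (TP-A→TP-C) = (5196, -6772, 9452).
So ∂z/∂E = −n_x/n_z = −0.54972 and ∂z/∂N = −n_y/n_z = 0.71646.
Gradient magnitude |∇z| = √(a² + b²) = √(0.30220 + 0.51332) = 0.90306.
True dip = arctan(0.90306) = 42.1°, dipping toward SE (azimuth ≈ 143°).

42.1°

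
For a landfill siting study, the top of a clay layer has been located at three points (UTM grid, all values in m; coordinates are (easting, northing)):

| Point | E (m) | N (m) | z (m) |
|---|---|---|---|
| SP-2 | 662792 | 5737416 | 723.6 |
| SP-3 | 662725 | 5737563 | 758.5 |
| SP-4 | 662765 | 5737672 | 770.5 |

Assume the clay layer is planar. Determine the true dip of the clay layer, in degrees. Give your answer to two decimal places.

12.82°

Let the plane be z = a·E + b·N + c.
SP-3−SP-2: −67a + 147b = 34.9;  SP-4−SP-2: −27a + 256b = 46.9.
Solving gives a = −0.15475, b = 0.16688.
Gradient magnitude |∇z| = √(a² + b²) = √(0.02395 + 0.02785) = 0.22759.
True dip = arctan(0.22759) = 12.82°, dipping toward SE (azimuth ≈ 137°).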